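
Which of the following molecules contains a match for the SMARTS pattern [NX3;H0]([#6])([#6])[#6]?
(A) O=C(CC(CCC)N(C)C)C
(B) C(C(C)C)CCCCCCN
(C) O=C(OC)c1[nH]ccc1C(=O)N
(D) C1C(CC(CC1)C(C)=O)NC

A

[NX3;H0]([#6])([#6])[#6] describes a trivalent nitrogen with no H, bonded to three carbons (a tertiary amine).
(A) contains a dimethylamino group (-N(CH3)2), which satisfies every atom and bond constraint.
(B) has a primary amino group (-NH2) but the nitrogen has H2, not H0 with three carbons.
(C) has a primary amide (-C(=O)NH2) but the amide nitrogen has H2 and only one carbon neighbour.
(D) has an N-methylamino group (-NHCH3) but the nitrogen still has one H (H1), not H0.
So the answer is (A).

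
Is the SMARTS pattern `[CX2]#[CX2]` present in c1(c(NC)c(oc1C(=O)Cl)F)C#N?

The pattern [CX2]#[CX2] describes a carbon-carbon triple bond — an alkyne.
The closest candidate here is a nitrile (-C#N), but the triple bond is C#N, not C#C. No other fragment satisfies the full query, so there is no match.

No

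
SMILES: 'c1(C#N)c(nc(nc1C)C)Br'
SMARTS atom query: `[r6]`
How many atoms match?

6

The query [r6] means: r6 matches atoms in a six-membered ring.
Check the 11 heavy atoms by environment: 2× n (aromatic, in 6-ring) → match; 4× c (aromatic, in 6-ring) → match; 3× C (acyclic) → no; 1× Br (acyclic) → no; 1× N (acyclic) → no.
Summing the matching environments: 2 + 4 = 6 matching atoms.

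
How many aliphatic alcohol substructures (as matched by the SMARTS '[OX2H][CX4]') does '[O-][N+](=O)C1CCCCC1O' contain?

[OX2H][CX4] is the SMARTS for an aliphatic alcohol: a hydroxyl oxygen bound to an sp3 (X4) carbon.
Exactly one fragment in the molecule meets all constraints, giving 1 match.

1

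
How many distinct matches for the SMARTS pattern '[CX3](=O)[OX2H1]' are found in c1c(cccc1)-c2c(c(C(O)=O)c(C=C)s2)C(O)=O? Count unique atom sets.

2

[CX3](=O)[OX2H1] is the SMARTS for a carboxylic acid: an sp2 carbon double-bonded to O and single-bonded to an -OH oxygen.
The molecule carries 2 separate instances of a carboxylic acid group (-C(=O)OH) meeting every constraint; each maps to a distinct set of atoms, giving 2 matches.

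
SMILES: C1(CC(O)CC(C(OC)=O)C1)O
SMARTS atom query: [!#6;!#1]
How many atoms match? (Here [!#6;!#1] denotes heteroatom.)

4

Check the 12 heavy atoms by environment: 8× C → no; 4× O → match.
That gives 4 matching atoms.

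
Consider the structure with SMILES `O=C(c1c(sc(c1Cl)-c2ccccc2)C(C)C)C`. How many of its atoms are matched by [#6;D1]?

3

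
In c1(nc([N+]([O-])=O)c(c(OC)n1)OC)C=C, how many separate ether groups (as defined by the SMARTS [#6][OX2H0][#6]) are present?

[#6][OX2H0][#6] is the SMARTS for an ether: an aliphatic oxygen bridging two carbons with no H on the oxygen.
The molecule carries 2 separate instances of a methoxy ether (-OCH3) meeting every constraint; each maps to a distinct set of atoms, giving 2 matches.

2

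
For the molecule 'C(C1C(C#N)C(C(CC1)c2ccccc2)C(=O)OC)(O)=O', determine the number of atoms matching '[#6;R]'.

The query [#6;R] means: carbon that is part of a ring.
Check the 21 heavy atoms by environment: 6× C (in 6-ring) → match; 6× c (aromatic, in 6-ring) → match; 4× C (acyclic) → no; 4× O (acyclic) → no; 1× N (acyclic) → no.
Summing the matching environments: 6 + 6 = 12 matching atoms.

12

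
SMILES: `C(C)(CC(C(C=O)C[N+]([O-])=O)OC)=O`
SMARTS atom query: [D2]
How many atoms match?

Check the 14 heavy atoms by environment: 3× C (D2) → match; 3× C (D3) → no; 3× O (D1) → no; 1× O (D2) → match; 2× C (D1) → no; 1× N (charge +1, D3) → no; 1× O (charge -1, D1) → no.
Summing the matching environments: 3 + 1 = 4 matching atoms.

4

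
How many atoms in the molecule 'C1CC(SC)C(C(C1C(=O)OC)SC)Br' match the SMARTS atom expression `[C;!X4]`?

Check the 15 heavy atoms by environment: 9× C (X4) → no; 1× Br (X1) → no; 2× S (X2) → no; 1× C (X3) → match; 1× O (X1) → no; 1× O (X2) → no.
That gives 1 matching atom.

1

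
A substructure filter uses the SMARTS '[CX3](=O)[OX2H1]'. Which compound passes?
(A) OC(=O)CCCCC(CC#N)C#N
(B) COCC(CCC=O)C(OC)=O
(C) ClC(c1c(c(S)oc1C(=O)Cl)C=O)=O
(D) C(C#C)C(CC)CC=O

A

[CX3](=O)[OX2H1] describes an sp2 carbon double-bonded to O and single-bonded to an -OH oxygen (a carboxylic acid).
(A) contains a carboxylic acid group (-C(=O)OH), which satisfies every atom and bond constraint.
(B) has a methyl-ester group (-C(=O)OCH3) but the singly-bonded O has no H (OX2H0, not OX2H1).
(C) has an acyl chloride (-C(=O)Cl) but the carbonyl is bonded to Cl, not to an -OH oxygen.
(D) has an aldehyde (-CHO) but there is no singly-bonded oxygen on the carbonyl carbon.
So the answer is (A).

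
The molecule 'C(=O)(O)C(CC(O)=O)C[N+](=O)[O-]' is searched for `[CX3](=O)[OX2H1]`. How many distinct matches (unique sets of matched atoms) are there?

[CX3](=O)[OX2H1] is the SMARTS for a carboxylic acid: an sp2 carbon double-bonded to O and single-bonded to an -OH oxygen.
The molecule carries 2 separate instances of a carboxylic acid group (-C(=O)OH) meeting every constraint; each maps to a distinct set of atoms, giving 2 matches.

2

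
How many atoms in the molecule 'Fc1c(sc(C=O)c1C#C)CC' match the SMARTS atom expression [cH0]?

The query [cH0] means: aromatic carbon with no attached hydrogen (substituted or ring-fusion).
Check the 12 heavy atoms by environment: 1× s (aromatic, H0) → no; 4× c (aromatic, H0) → match; 2× C (H1) → no; 1× O (H0) → no; 1× C (H0) → no; 1× C (H2) → no; 1× C (H3) → no; 1× F (H0) → no.
That gives 4 matching atoms.

4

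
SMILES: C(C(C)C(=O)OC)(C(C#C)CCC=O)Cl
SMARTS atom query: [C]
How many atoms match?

11

The query [C] means: uppercase C matches aliphatic (non-aromatic) carbon only.
Check the 15 heavy atoms by environment: 11× C → match; 3× O → no; 1× Cl → no.
That gives 11 matching atoms.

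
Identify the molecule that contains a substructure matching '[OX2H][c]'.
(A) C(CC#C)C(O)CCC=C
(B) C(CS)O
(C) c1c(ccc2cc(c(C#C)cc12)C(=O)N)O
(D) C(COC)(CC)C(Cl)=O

C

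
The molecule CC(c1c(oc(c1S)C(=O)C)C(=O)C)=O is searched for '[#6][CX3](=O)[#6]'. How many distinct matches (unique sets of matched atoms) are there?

3

[#6][CX3](=O)[#6] is the SMARTS for a ketone: a carbonyl carbon (no H) flanked by two carbons.
The molecule carries 3 separate instances of an acetyl/ketone group (-C(=O)CH3) meeting every constraint; each maps to a distinct set of atoms, giving 3 matches.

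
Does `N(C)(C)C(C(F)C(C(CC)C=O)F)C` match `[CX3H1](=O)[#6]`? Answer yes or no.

Yes

The pattern [CX3H1](=O)[#6] describes an sp2 carbon with one H, double-bonded to O and single-bonded to carbon — an aldehyde.
The molecule carries an aldehyde (-CHO), whose atoms satisfy every constraint of the query, so the pattern matches.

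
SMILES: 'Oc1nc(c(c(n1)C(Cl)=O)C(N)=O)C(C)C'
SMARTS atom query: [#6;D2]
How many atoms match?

Check the 16 heavy atoms by environment: 2× n (aromatic, D2) → no; 4× c (aromatic, D3) → no; 3× O (D1) → no; 3× C (D3) → no; 2× C (D1) → no; 1× Cl (D1) → no; 1× N (D1) → no.
No environment satisfies the query, so 0 matching atoms.

0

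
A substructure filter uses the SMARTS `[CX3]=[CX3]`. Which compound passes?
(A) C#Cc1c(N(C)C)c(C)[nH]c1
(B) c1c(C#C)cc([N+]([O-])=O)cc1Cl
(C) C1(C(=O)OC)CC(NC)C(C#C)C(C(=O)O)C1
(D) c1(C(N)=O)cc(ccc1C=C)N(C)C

[CX3]=[CX3] describes a non-aromatic C=C double bond between two sp2 carbons (an alkene).
(A) has an ethynyl group (-C#CH) but the C-C bond is a triple bond, not a double bond.
(B) has an ethynyl group (-C#CH) but the C-C bond is a triple bond, not a double bond.
(C) has an ethynyl group (-C#CH) but the C-C bond is a triple bond, not a double bond.
(D) contains a vinyl group (-CH=CH2), which satisfies every atom and bond constraint.
So the answer is (D).

D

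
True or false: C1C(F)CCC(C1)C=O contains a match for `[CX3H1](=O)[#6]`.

True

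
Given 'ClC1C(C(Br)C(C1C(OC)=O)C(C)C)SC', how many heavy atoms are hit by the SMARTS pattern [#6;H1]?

The query [#6;H1] means: any carbon bearing exactly one hydrogen.
Check the 16 heavy atoms by environment: 6× C (H1) → match; 4× C (H3) → no; 1× Cl (H0) → no; 1× C (H0) → no; 2× O (H0) → no; 1× S (H0) → no; 1× Br (H0) → no.
That gives 6 matching atoms.

6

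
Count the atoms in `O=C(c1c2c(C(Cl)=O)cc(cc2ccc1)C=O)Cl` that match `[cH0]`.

The query [cH0] means: aromatic carbon with no attached hydrogen (substituted or ring-fusion).
Check the 18 heavy atoms by environment: 5× c (aromatic, H0) → match; 5× c (aromatic, H1) → no; 2× C (H0) → no; 3× O (H0) → no; 2× Cl (H0) → no; 1× C (H1) → no.
That gives 5 matching atoms.

5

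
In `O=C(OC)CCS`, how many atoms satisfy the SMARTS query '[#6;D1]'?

1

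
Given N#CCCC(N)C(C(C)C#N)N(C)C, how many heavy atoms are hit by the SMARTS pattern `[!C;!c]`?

4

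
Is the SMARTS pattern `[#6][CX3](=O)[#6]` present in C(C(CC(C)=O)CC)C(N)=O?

Yes

The pattern [#6][CX3](=O)[#6] describes a carbonyl carbon (no H) flanked by two carbons — a ketone.
The molecule carries an acetyl/ketone group (-C(=O)CH3), whose atoms satisfy every constraint of the query, so the pattern matches.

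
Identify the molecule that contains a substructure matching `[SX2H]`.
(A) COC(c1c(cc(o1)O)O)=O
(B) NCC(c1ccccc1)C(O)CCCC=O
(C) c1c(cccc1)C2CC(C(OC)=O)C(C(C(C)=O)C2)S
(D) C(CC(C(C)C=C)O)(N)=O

C

[SX2H] describes an aliphatic sulfur with two connections, one being H (a thiol).
(A) has a hydroxyl group (-OH) but it is an -OH, not an -SH.
(B) has a hydroxyl group (-OH) but it is an -OH, not an -SH.
(C) contains a thiol (-SH), which satisfies every atom and bond constraint.
(D) has a hydroxyl group (-OH) but it is an -OH, not an -SH.
So the answer is (C).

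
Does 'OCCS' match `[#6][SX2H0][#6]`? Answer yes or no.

No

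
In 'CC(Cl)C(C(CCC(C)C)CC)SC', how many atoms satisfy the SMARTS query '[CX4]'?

12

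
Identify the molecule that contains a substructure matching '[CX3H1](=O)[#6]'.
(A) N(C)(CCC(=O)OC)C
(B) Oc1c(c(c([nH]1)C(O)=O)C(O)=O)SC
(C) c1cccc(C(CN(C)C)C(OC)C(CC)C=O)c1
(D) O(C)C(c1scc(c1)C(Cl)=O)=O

[CX3H1](=O)[#6] describes an sp2 carbon with one H, double-bonded to O and single-bonded to carbon (an aldehyde).
(A) has a methyl-ester group (-C(=O)OCH3) but the carbonyl carbon has H0, not H1.
(B) has a carboxylic acid group (-C(=O)OH) but the carbonyl carbon has H0 and is bonded to O, not H1.
(C) contains an aldehyde (-CHO), which satisfies every atom and bond constraint.
(D) has a methyl-ester group (-C(=O)OCH3) but the carbonyl carbon has H0, not H1.
So the answer is (C).

C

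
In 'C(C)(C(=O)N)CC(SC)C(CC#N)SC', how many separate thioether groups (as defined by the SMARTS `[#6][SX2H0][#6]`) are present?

[#6][SX2H0][#6] is the SMARTS for a thioether: an aliphatic sulfur bridging two carbons with no H on the sulfur.
The molecule carries 2 separate instances of a methylthio ether (-SCH3) meeting every constraint; each maps to a distinct set of atoms, giving 2 matches.

2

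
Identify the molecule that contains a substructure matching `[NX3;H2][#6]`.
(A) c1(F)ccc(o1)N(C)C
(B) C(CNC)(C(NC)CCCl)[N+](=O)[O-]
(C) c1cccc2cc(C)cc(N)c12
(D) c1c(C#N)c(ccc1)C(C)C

[NX3;H2][#6] describes a trivalent nitrogen with two H attached to carbon (a primary amine).
(A) has a dimethylamino group (-N(CH3)2) but the nitrogen has H0, not H2.
(B) has an N-methylamino group (-NHCH3) but the nitrogen bears two carbons and only one H (H1), not H2.
(C) contains a primary amino group (-NH2), which satisfies every atom and bond constraint.
(D) has a nitrile (-C#N) but the nitrogen is NX1 (triple-bonded), not NX3 with two H.
So the answer is (C).

C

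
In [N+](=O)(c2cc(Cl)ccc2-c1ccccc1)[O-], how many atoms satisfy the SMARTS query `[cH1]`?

The query [cH1] means: aromatic carbon bearing exactly one hydrogen.
Check the 16 heavy atoms by environment: 8× c (aromatic, H1) → match; 4× c (aromatic, H0) → no; 1× N (charge +1, H0) → no; 1× O (charge -1, H0) → no; 1× O (H0) → no; 1× Cl (H0) → no.
That gives 8 matching atoms.

8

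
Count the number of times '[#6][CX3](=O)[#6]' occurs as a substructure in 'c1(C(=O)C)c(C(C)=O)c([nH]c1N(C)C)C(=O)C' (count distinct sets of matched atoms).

3

[#6][CX3](=O)[#6] is the SMARTS for a ketone: a carbonyl carbon (no H) flanked by two carbons.
The molecule carries 3 separate instances of an acetyl/ketone group (-C(=O)CH3) meeting every constraint; each maps to a distinct set of atoms, giving 3 matches.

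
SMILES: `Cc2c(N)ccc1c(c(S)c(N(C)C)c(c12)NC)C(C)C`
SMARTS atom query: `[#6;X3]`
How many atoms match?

10

The query [#6;X3] means: any carbon (aromatic or not) with three total connections.
Check the 21 heavy atoms by environment: 10× c (aromatic, X3) → match; 3× N (X3) → no; 7× C (X4) → no; 1× S (X2) → no.
That gives 10 matching atoms.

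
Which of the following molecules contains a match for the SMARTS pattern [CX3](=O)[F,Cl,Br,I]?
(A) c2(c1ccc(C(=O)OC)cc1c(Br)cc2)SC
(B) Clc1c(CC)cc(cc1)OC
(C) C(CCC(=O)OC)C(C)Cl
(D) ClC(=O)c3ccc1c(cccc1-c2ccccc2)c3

[CX3](=O)[F,Cl,Br,I] describes a carbonyl carbon bonded to a halogen (an acyl halide).
(A) has a methyl-ester group (-C(=O)OCH3) but the carbonyl is bonded to -O-C, not to a halogen.
(B) has a chloro substituent but the Cl is not on a carbonyl carbon.
(C) has a methyl-ester group (-C(=O)OCH3) but the carbonyl is bonded to -O-C, not to a halogen.
(D) contains an acyl chloride (-C(=O)Cl), which satisfies every atom and bond constraint.
So the answer is (D).

D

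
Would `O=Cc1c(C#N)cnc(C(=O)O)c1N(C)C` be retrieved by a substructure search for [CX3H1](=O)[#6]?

The pattern [CX3H1](=O)[#6] describes an sp2 carbon with one H, double-bonded to O and single-bonded to carbon — an aldehyde.
The molecule carries an aldehyde (-CHO), whose atoms satisfy every constraint of the query, so the pattern matches.

Yes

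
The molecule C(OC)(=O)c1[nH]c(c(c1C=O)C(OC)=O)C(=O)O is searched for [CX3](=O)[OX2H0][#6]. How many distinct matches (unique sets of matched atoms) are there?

[CX3](=O)[OX2H0][#6] is the SMARTS for an ester: a carbonyl carbon bonded to an oxygen that is itself bonded to carbon (no H on that O).
The molecule carries 2 separate instances of a methyl-ester group (-C(=O)OCH3) meeting every constraint; each maps to a distinct set of atoms, giving 2 matches.

2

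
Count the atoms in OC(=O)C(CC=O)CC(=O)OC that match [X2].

Check the 12 heavy atoms by environment: 4× C (X4) → no; 3× C (X3) → no; 3× O (X1) → no; 2× O (X2) → match.
That gives 2 matching atoms.

2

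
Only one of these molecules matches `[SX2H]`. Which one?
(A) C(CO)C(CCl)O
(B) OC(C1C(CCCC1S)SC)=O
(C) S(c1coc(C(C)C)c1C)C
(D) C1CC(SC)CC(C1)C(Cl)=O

B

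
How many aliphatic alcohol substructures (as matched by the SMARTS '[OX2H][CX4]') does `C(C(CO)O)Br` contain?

[OX2H][CX4] is the SMARTS for an aliphatic alcohol: a hydroxyl oxygen bound to an sp3 (X4) carbon.
The molecule carries 2 separate instances of a hydroxyl group (-OH) meeting every constraint; each maps to a distinct set of atoms, giving 2 matches.

2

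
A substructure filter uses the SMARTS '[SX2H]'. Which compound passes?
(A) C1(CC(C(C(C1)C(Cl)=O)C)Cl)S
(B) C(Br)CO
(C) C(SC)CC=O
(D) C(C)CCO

A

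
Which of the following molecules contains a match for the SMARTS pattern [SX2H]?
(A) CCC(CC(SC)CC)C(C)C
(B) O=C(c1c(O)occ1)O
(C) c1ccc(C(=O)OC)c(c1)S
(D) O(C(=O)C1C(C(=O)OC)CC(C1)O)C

[SX2H] describes an aliphatic sulfur with two connections, one being H (a thiol).
(A) has a methylthio ether (-SCH3) but the sulfur has H0 (bonded to two carbons), not H1.
(B) has a hydroxyl group (-OH) but it is an -OH, not an -SH.
(C) contains a thiol (-SH), which satisfies every atom and bond constraint.
(D) has a hydroxyl group (-OH) but it is an -OH, not an -SH.
So the answer is (C).

C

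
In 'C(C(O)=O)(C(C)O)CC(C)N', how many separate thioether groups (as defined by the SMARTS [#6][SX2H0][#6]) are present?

[#6][SX2H0][#6] is the SMARTS for a thioether: an aliphatic sulfur bridging two carbons with no H on the sulfur.
No fragment in the molecule satisfies every constraint, giving 0 matches.

0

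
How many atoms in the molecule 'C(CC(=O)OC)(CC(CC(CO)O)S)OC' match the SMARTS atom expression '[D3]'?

The query [D3] means: atom with exactly three heavy-atom neighbours.
Check the 16 heavy atoms by environment: 4× C (D2) → no; 4× C (D3) → match; 1× S (D1) → no; 2× O (D2) → no; 2× C (D1) → no; 3× O (D1) → no.
That gives 4 matching atoms.

4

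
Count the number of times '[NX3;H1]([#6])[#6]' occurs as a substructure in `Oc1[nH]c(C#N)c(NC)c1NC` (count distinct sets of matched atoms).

[NX3;H1]([#6])[#6] is the SMARTS for a secondary amine: a trivalent nitrogen with one H, bonded to two carbons.
The molecule carries 2 separate instances of an N-methylamino group (-NHCH3) meeting every constraint; each maps to a distinct set of atoms, giving 2 matches.

2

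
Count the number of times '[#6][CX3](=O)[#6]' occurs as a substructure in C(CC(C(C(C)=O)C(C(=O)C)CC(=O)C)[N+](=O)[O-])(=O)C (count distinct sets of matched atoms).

4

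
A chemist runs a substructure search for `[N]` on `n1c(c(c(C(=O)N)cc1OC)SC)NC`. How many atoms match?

2

The query [N] means: uppercase N matches aliphatic (non-aromatic) nitrogen only.
Check the 15 heavy atoms by environment: 1× n (aromatic) → no; 5× c (aromatic) → no; 2× O → no; 4× C → no; 1× S → no; 2× N → match.
That gives 2 matching atoms.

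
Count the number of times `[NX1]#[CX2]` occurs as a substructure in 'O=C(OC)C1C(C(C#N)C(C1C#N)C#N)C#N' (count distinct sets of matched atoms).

[NX1]#[CX2] is the SMARTS for a nitrile: a nitrogen triple-bonded to a two-connected carbon.
The molecule carries 4 separate instances of a nitrile (-C#N) meeting every constraint; each maps to a distinct set of atoms, giving 4 matches.

4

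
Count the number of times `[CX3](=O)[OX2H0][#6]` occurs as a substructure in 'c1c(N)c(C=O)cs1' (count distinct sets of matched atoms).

[CX3](=O)[OX2H0][#6] is the SMARTS for an ester: a carbonyl carbon bonded to an oxygen that is itself bonded to carbon (no H on that O).
No fragment in the molecule satisfies every constraint, giving 0 matches.

0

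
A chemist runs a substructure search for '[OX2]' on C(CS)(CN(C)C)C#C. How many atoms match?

The query [OX2] means: aliphatic oxygen with two total connections — ether, hydroxyl, or ester single-bond O.
Check the 9 heavy atoms by environment: 5× C (X4) → no; 2× C (X2) → no; 1× S (X2) → no; 1× N (X3) → no.
No environment satisfies the query, so 0 matching atoms.

0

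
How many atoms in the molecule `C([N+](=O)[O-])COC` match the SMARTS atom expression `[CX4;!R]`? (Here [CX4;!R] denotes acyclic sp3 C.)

The query [CX4;!R] means: aliphatic carbon with four total connections, not in a ring.
Check the 7 heavy atoms by environment: 3× C (X4, acyclic) → match; 1× N (charge +1, X3, acyclic) → no; 1× O (charge -1, X1, acyclic) → no; 1× O (X1, acyclic) → no; 1× O (X2, acyclic) → no.
That gives 3 matching atoms.

3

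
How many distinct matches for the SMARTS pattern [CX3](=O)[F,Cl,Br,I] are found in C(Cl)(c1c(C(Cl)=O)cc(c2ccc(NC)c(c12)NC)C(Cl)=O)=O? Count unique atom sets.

3

[CX3](=O)[F,Cl,Br,I] is the SMARTS for an acyl halide: a carbonyl carbon bonded to a halogen.
The molecule carries 3 separate instances of an acyl chloride (-C(=O)Cl) meeting every constraint; each maps to a distinct set of atoms, giving 3 matches.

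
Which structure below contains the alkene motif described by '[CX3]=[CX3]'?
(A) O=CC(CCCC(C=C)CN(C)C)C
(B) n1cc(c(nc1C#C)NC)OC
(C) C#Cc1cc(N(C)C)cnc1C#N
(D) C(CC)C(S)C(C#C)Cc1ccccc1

A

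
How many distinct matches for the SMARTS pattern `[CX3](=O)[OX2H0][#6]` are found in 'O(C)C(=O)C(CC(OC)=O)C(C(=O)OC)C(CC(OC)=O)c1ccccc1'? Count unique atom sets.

[CX3](=O)[OX2H0][#6] is the SMARTS for an ester: a carbonyl carbon bonded to an oxygen that is itself bonded to carbon (no H on that O).
The molecule carries 4 separate instances of a methyl-ester group (-C(=O)OCH3) meeting every constraint; each maps to a distinct set of atoms, giving 4 matches.

4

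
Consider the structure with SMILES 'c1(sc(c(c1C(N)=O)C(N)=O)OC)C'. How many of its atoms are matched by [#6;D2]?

Check the 14 heavy atoms by environment: 1× s (aromatic, D2) → no; 4× c (aromatic, D3) → no; 1× O (D2) → no; 2× C (D1) → no; 2× C (D3) → no; 2× O (D1) → no; 2× N (D1) → no.
No environment satisfies the query, so 0 matching atoms.

0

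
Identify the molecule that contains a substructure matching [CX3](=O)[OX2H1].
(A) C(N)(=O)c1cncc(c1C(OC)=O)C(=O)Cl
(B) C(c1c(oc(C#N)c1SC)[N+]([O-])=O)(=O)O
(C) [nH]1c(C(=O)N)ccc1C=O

B

[CX3](=O)[OX2H1] describes an sp2 carbon double-bonded to O and single-bonded to an -OH oxygen (a carboxylic acid).
(A) has a primary amide (-C(=O)NH2) but the carbonyl is bonded to N, not to an -OH oxygen.
(B) contains a carboxylic acid group (-C(=O)OH), which satisfies every atom and bond constraint.
(C) has a primary amide (-C(=O)NH2) but the carbonyl is bonded to N, not to an -OH oxygen.
So the answer is (B).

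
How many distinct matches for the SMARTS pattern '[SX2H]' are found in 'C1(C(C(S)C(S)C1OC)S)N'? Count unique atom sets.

[SX2H] is the SMARTS for a thiol: an aliphatic sulfur with two connections, one being H.
The molecule carries 3 separate instances of a thiol (-SH) meeting every constraint; each maps to a distinct set of atoms, giving 3 matches.

3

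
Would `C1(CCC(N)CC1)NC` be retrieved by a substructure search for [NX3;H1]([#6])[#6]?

Yes

The pattern [NX3;H1]([#6])[#6] describes a trivalent nitrogen with one H, bonded to two carbons — a secondary amine.
The molecule carries an N-methylamino group (-NHCH3), whose atoms satisfy every constraint of the query, so the pattern matches.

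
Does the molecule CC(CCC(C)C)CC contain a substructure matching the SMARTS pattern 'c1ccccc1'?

No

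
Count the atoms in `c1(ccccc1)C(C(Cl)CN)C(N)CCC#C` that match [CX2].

2

The query [CX2] means: C with X2: aliphatic carbon with exactly 2 total connections.
Check the 17 heavy atoms by environment: 6× C (X4) → no; 2× C (X2) → match; 2× N (X3) → no; 1× Cl (X1) → no; 6× c (aromatic, X3) → no.
That gives 2 matching atoms.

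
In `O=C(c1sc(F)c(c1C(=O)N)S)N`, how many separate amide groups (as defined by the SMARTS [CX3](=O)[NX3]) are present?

2

[CX3](=O)[NX3] is the SMARTS for an amide: a carbonyl carbon bonded to a trivalent nitrogen.
The molecule carries 2 separate instances of a primary amide (-C(=O)NH2) meeting every constraint; each maps to a distinct set of atoms, giving 2 matches.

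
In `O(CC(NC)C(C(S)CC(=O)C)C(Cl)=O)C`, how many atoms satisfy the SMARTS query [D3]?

5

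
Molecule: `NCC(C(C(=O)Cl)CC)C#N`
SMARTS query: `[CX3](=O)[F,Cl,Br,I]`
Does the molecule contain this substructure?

The pattern [CX3](=O)[F,Cl,Br,I] describes a carbonyl carbon bonded to a halogen — an acyl halide.
The molecule carries an acyl chloride (-C(=O)Cl), whose atoms satisfy every constraint of the query, so the pattern matches.

Yes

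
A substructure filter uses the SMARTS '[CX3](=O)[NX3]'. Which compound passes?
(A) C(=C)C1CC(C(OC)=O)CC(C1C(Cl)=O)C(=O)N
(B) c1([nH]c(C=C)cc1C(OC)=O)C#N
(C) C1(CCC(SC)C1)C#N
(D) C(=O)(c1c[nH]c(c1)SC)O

A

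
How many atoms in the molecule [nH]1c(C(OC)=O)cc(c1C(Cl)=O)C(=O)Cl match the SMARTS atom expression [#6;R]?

4

The query [#6;R] means: carbon that is part of a ring.
Check the 15 heavy atoms by environment: 1× n (aromatic, in 5-ring) → no; 4× c (aromatic, in 5-ring) → match; 4× C (acyclic) → no; 4× O (acyclic) → no; 2× Cl (acyclic) → no.
That gives 4 matching atoms.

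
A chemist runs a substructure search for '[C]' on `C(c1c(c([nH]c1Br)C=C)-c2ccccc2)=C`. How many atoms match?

4

The query [C] means: uppercase C matches aliphatic (non-aromatic) carbon only.
Check the 16 heavy atoms by environment: 1× n (aromatic) → no; 10× c (aromatic) → no; 1× Br → no; 4× C → match.
That gives 4 matching atoms.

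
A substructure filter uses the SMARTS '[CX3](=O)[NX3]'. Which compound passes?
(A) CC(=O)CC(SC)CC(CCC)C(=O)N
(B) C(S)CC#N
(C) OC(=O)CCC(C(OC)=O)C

A

[CX3](=O)[NX3] describes a carbonyl carbon bonded to a trivalent nitrogen (an amide).
(A) contains a primary amide (-C(=O)NH2), which satisfies every atom and bond constraint.
(B) has a nitrile (-C#N) but the nitrile N is NX1 (triple-bonded), not NX3.
(C) has a carboxylic acid group (-C(=O)OH) but the carbonyl is bonded to O, not to an NX3 nitrogen.
So the answer is (A).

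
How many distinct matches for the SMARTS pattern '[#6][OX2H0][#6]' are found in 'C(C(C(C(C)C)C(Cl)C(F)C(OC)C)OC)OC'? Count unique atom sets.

3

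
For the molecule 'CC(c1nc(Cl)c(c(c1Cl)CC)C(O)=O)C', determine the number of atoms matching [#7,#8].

3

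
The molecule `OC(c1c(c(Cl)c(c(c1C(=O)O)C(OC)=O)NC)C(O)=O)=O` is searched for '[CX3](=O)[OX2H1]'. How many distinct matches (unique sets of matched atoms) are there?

[CX3](=O)[OX2H1] is the SMARTS for a carboxylic acid: an sp2 carbon double-bonded to O and single-bonded to an -OH oxygen.
The molecule carries 3 separate instances of a carboxylic acid group (-C(=O)OH) meeting every constraint; each maps to a distinct set of atoms, giving 3 matches.

3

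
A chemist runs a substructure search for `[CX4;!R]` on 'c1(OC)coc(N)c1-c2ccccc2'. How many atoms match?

1

The query [CX4;!R] means: aliphatic carbon with four total connections, not in a ring.
Check the 14 heavy atoms by environment: 1× o (aromatic, X2, in 5-ring) → no; 4× c (aromatic, X3, in 5-ring) → no; 1× N (X3, acyclic) → no; 6× c (aromatic, X3, in 6-ring) → no; 1× O (X2, acyclic) → no; 1× C (X4, acyclic) → match.
That gives 1 matching atom.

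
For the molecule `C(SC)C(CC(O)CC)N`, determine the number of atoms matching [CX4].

7

The query [CX4] means: C with X4: aliphatic carbon with exactly 4 total connections (bonds + H).
Check the 10 heavy atoms by environment: 7× C (X4) → match; 1× N (X3) → no; 1× S (X2) → no; 1× O (X2) → no.
That gives 7 matching atoms.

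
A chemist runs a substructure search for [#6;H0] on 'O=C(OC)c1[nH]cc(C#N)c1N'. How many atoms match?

5

Check the 12 heavy atoms by environment: 1× n (aromatic, H1) → no; 1× c (aromatic, H1) → no; 3× c (aromatic, H0) → match; 2× C (H0) → match; 1× N (H0) → no; 2× O (H0) → no; 1× C (H3) → no; 1× N (H2) → no.
Summing the matching environments: 3 + 2 = 5 matching atoms.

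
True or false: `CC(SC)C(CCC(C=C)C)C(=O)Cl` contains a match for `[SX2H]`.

False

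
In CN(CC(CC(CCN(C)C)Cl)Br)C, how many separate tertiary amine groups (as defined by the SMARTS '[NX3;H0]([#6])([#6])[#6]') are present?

2

[NX3;H0]([#6])([#6])[#6] is the SMARTS for a tertiary amine: a trivalent nitrogen with no H, bonded to three carbons.
The molecule carries 2 separate instances of a dimethylamino group (-N(CH3)2) meeting every constraint; each maps to a distinct set of atoms, giving 2 matches.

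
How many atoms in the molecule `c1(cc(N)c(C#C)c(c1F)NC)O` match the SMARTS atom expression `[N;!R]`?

2

The query [N;!R] means: aliphatic nitrogen not in a ring.
Check the 13 heavy atoms by environment: 6× c (aromatic, in 6-ring) → no; 1× F (acyclic) → no; 2× N (acyclic) → match; 3× C (acyclic) → no; 1× O (acyclic) → no.
That gives 2 matching atoms.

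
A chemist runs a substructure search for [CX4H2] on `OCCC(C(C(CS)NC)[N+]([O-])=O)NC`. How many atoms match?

3

The query [CX4H2] means: sp3 carbon (X4) with exactly two hydrogens.
Check the 15 heavy atoms by environment: 3× C (H2, X4) → match; 3× C (H1, X4) → no; 2× N (H1, X3) → no; 2× C (H3, X4) → no; 1× S (H1, X2) → no; 1× O (H1, X2) → no; 1× N (charge +1, H0, X3) → no; 1× O (charge -1, H0, X1) → no; 1× O (H0, X1) → no.
That gives 3 matching atoms.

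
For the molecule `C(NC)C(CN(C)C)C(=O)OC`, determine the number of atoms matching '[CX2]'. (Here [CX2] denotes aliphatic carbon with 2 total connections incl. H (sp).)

The query [CX2] means: C with X2: aliphatic carbon with exactly 2 total connections.
Check the 12 heavy atoms by environment: 7× C (X4) → no; 2× N (X3) → no; 1× C (X3) → no; 1× O (X1) → no; 1× O (X2) → no.
No environment satisfies the query, so 0 matching atoms.

0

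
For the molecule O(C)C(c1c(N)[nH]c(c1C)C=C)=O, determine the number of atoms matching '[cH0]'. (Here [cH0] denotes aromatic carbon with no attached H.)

The query [cH0] means: aromatic carbon with no attached hydrogen (substituted or ring-fusion).
Check the 13 heavy atoms by environment: 1× n (aromatic, H1) → no; 4× c (aromatic, H0) → match; 2× C (H3) → no; 1× C (H1) → no; 1× C (H2) → no; 1× C (H0) → no; 2× O (H0) → no; 1× N (H2) → no.
That gives 4 matching atoms.

4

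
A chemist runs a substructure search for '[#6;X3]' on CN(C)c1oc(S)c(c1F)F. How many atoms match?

4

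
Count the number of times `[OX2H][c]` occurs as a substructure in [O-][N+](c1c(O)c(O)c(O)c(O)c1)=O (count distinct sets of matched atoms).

4

[OX2H][c] is the SMARTS for a phenol: a hydroxyl oxygen attached to an aromatic carbon.
The molecule carries 4 separate instances of a hydroxyl group (-OH) meeting every constraint; each maps to a distinct set of atoms, giving 4 matches.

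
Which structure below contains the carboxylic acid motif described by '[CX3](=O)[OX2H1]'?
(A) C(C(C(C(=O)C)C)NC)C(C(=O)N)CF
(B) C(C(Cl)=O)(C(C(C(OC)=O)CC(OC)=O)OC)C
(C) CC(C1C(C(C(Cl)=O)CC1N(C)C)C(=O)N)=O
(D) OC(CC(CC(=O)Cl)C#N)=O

D

[CX3](=O)[OX2H1] describes an sp2 carbon double-bonded to O and single-bonded to an -OH oxygen (a carboxylic acid).
(A) has a primary amide (-C(=O)NH2) but the carbonyl is bonded to N, not to an -OH oxygen.
(B) has a methyl-ester group (-C(=O)OCH3) but the singly-bonded O has no H (OX2H0, not OX2H1).
(C) has a primary amide (-C(=O)NH2) but the carbonyl is bonded to N, not to an -OH oxygen.
(D) contains a carboxylic acid group (-C(=O)OH), which satisfies every atom and bond constraint.
So the answer is (D).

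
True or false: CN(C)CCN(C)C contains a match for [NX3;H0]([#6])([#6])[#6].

The pattern [NX3;H0]([#6])([#6])[#6] describes a trivalent nitrogen with no H, bonded to three carbons — a tertiary amine.
The molecule carries a dimethylamino group (-N(CH3)2), whose atoms satisfy every constraint of the query, so the pattern matches.

True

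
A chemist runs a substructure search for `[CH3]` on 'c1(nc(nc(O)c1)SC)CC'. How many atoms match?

The query [CH3] means: aliphatic carbon with exactly three hydrogens.
Check the 11 heavy atoms by environment: 2× n (aromatic, H0) → no; 3× c (aromatic, H0) → no; 1× c (aromatic, H1) → no; 1× C (H2) → no; 2× C (H3) → match; 1× O (H1) → no; 1× S (H0) → no.
That gives 2 matching atoms.

2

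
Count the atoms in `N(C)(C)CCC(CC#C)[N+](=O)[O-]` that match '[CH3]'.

The query [CH3] means: aliphatic carbon with exactly three hydrogens.
Check the 12 heavy atoms by environment: 3× C (H2) → no; 2× C (H1) → no; 1× N (charge +1, H0) → no; 1× O (charge -1, H0) → no; 1× O (H0) → no; 1× N (H0) → no; 2× C (H3) → match; 1× C (H0) → no.
That gives 2 matching atoms.

2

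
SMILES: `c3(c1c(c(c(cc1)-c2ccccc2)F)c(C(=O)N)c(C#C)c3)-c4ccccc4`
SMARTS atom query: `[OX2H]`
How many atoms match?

The query [OX2H] means: aliphatic oxygen with two connections, one of which is H — an -OH oxygen.
Check the 28 heavy atoms by environment: 9× c (aromatic, H0, X3) → no; 13× c (aromatic, H1, X3) → no; 1× C (H0, X2) → no; 1× C (H1, X2) → no; 1× F (H0, X1) → no; 1× C (H0, X3) → no; 1× O (H0, X1) → no; 1× N (H2, X3) → no.
No environment satisfies the query, so 0 matching atoms.

0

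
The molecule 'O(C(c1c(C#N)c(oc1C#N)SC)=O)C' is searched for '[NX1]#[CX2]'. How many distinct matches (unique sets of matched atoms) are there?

2

[NX1]#[CX2] is the SMARTS for a nitrile: a nitrogen triple-bonded to a two-connected carbon.
The molecule carries 2 separate instances of a nitrile (-C#N) meeting every constraint; each maps to a distinct set of atoms, giving 2 matches.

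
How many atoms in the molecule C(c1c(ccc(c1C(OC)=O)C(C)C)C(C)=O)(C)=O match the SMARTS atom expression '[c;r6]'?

The query [c;r6] means: aromatic carbon that belongs to a six-membered ring.
Check the 19 heavy atoms by environment: 6× c (aromatic, in 6-ring) → match; 9× C (acyclic) → no; 4× O (acyclic) → no.
That gives 6 matching atoms.

6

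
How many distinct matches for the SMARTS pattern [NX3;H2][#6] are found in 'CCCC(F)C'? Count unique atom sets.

[NX3;H2][#6] is the SMARTS for a primary amine: a trivalent nitrogen with two H attached to carbon.
No fragment in the molecule satisfies every constraint, giving 0 matches.

0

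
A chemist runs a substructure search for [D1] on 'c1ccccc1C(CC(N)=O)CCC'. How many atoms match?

3

The query [D1] means: atom with exactly one heavy-atom neighbour (degree 1).
Check the 14 heavy atoms by environment: 3× C (D2) → no; 2× C (D3) → no; 1× O (D1) → match; 1× N (D1) → match; 1× c (aromatic, D3) → no; 5× c (aromatic, D2) → no; 1× C (D1) → match.
Summing the matching environments: 1 + 1 + 1 = 3 matching atoms.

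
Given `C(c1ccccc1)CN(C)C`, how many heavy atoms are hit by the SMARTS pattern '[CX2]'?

Check the 11 heavy atoms by environment: 4× C (X4) → no; 6× c (aromatic, X3) → no; 1× N (X3) → no.
No environment satisfies the query, so 0 matching atoms.

0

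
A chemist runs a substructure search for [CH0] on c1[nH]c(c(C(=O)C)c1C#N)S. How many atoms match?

2

The query [CH0] means: aliphatic carbon with no attached hydrogen.
Check the 11 heavy atoms by environment: 1× n (aromatic, H1) → no; 3× c (aromatic, H0) → no; 1× c (aromatic, H1) → no; 2× C (H0) → match; 1× N (H0) → no; 1× O (H0) → no; 1× C (H3) → no; 1× S (H1) → no.
That gives 2 matching atoms.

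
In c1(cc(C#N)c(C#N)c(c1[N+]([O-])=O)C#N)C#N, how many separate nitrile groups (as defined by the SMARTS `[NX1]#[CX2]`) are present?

[NX1]#[CX2] is the SMARTS for a nitrile: a nitrogen triple-bonded to a two-connected carbon.
The molecule carries 4 separate instances of a nitrile (-C#N) meeting every constraint; each maps to a distinct set of atoms, giving 4 matches.

4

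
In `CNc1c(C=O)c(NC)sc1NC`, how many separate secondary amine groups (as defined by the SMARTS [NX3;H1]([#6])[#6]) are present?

3

[NX3;H1]([#6])[#6] is the SMARTS for a secondary amine: a trivalent nitrogen with one H, bonded to two carbons.
The molecule carries 3 separate instances of an N-methylamino group (-NHCH3) meeting every constraint; each maps to a distinct set of atoms, giving 3 matches.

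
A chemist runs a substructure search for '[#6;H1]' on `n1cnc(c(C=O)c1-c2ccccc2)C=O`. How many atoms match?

8

Check the 16 heavy atoms by environment: 2× n (aromatic, H0) → no; 6× c (aromatic, H1) → match; 4× c (aromatic, H0) → no; 2× C (H1) → match; 2× O (H0) → no.
Summing the matching environments: 6 + 2 = 8 matching atoms.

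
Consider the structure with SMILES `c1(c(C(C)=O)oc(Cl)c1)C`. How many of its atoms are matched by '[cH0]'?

3

The query [cH0] means: aromatic carbon with no attached hydrogen (substituted or ring-fusion).
Check the 10 heavy atoms by environment: 1× o (aromatic, H0) → no; 3× c (aromatic, H0) → match; 1× c (aromatic, H1) → no; 2× C (H3) → no; 1× C (H0) → no; 1× O (H0) → no; 1× Cl (H0) → no.
That gives 3 matching atoms.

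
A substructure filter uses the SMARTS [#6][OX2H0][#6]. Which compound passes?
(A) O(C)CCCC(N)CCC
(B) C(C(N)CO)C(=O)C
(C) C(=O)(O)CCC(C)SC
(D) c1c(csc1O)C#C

A

[#6][OX2H0][#6] describes an aliphatic oxygen bridging two carbons with no H on the oxygen (an ether).
(A) contains a methoxy ether (-OCH3), which satisfies every atom and bond constraint.
(B) has a hydroxyl group (-OH) but the oxygen has H1, not H0 bridging two carbons.
(C) has a carboxylic acid group (-C(=O)OH) but the -OH oxygen has H1; the =O is OX1, not OX2.
(D) has a hydroxyl group (-OH) but the oxygen has H1, not H0 bridging two carbons.
So the answer is (A).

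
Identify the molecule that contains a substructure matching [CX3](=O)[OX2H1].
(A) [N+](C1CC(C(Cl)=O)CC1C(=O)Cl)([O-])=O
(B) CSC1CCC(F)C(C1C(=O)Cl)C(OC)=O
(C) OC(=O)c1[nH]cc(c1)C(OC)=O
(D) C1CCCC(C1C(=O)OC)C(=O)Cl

C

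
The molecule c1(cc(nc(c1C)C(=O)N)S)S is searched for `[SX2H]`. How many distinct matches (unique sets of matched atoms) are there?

2

[SX2H] is the SMARTS for a thiol: an aliphatic sulfur with two connections, one being H.
The molecule carries 2 separate instances of a thiol (-SH) meeting every constraint; each maps to a distinct set of atoms, giving 2 matches.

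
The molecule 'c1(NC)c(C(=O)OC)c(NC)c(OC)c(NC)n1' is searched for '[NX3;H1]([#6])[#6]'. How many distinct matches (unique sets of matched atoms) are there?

3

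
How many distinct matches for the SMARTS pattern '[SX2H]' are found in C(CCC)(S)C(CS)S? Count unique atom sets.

[SX2H] is the SMARTS for a thiol: an aliphatic sulfur with two connections, one being H.
The molecule carries 3 separate instances of a thiol (-SH) meeting every constraint; each maps to a distinct set of atoms, giving 3 matches.

3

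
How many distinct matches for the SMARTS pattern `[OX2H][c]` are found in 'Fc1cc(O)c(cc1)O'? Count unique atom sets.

2

[OX2H][c] is the SMARTS for a phenol: a hydroxyl oxygen attached to an aromatic carbon.
The molecule carries 2 separate instances of a hydroxyl group (-OH) meeting every constraint; each maps to a distinct set of atoms, giving 2 matches.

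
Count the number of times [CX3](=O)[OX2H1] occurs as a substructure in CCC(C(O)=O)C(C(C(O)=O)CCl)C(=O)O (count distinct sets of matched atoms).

[CX3](=O)[OX2H1] is the SMARTS for a carboxylic acid: an sp2 carbon double-bonded to O and single-bonded to an -OH oxygen.
The molecule carries 3 separate instances of a carboxylic acid group (-C(=O)OH) meeting every constraint; each maps to a distinct set of atoms, giving 3 matches.

3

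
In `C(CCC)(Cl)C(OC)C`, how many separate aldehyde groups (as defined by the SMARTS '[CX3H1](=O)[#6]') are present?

0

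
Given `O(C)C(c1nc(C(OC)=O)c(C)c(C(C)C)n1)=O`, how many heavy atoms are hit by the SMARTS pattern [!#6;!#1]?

Check the 18 heavy atoms by environment: 2× n (aromatic) → match; 4× c (aromatic) → no; 8× C → no; 4× O → match.
Summing the matching environments: 2 + 4 = 6 matching atoms.

6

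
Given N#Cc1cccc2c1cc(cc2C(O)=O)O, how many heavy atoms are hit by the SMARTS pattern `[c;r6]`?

10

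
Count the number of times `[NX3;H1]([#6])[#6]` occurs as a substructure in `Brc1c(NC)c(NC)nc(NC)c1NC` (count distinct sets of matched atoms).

4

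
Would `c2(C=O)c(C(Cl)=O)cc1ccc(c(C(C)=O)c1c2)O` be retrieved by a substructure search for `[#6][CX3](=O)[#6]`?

The pattern [#6][CX3](=O)[#6] describes a carbonyl carbon (no H) flanked by two carbons — a ketone.
The molecule carries an acetyl/ketone group (-C(=O)CH3), whose atoms satisfy every constraint of the query, so the pattern matches.

Yes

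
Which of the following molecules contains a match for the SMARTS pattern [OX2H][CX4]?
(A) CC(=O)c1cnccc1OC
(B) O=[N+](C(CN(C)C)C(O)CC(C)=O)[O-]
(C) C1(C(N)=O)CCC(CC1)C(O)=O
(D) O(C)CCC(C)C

[OX2H][CX4] describes a hydroxyl oxygen bound to an sp3 (X4) carbon (an aliphatic alcohol).
(A) has a methoxy ether (-OCH3) but the oxygen has H0 (ether), not H1.
(B) contains a hydroxyl group (-OH), which satisfies every atom and bond constraint.
(C) has a carboxylic acid group (-C(=O)OH) but the -OH is on a CX3 carbonyl carbon, not a CX4 carbon.
(D) has a methoxy ether (-OCH3) but the oxygen has H0 (ether), not H1.
So the answer is (B).

B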